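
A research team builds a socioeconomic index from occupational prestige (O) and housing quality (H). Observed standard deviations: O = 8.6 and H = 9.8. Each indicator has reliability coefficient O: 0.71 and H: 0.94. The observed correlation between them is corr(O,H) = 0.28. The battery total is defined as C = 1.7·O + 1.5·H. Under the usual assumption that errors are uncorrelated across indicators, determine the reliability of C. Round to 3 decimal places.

Var(C) = 1.7²·8.6² + 1.5²·9.8² + 2·[2.55·8.6·9.8·0.28] = 429.834 + 120.352 = 550.186.
Under uncorrelated errors the observed covariances equal the true-score covariances, so only the own-variance terms attenuate.
True-score variance = [1.7²·8.6²·0.71 + 1.5²·9.8²·0.94] + 120.352 = 354.883 + 120.352 = 475.235.
Reliability = 475.235 / 550.186 = 0.864.

0.864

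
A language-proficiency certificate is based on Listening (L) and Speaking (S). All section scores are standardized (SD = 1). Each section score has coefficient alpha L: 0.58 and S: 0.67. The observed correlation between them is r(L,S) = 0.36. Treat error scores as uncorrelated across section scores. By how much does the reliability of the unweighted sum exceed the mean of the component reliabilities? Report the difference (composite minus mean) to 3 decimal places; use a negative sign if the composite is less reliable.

Var(sum) = 2 + 0.72 = 2.72; true-score variance = 1.25 + 0.72 = 1.97; composite reliability = 0.7243.
Mean component reliability = 0.6250.
Difference = 0.7243 − 0.6250 = 0.099.

0.099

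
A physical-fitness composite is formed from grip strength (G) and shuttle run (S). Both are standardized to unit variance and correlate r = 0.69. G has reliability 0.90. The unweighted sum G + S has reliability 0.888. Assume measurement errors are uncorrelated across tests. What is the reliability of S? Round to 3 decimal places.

0.721

Var(G+S) = 2 + 2·0.69 = 3.380.
True-score variance = ρ_G + ρ_S + 2·0.69, so 0.888 = (0.90 + ρ_S + 1.38) / 3.380.
ρ_S = 0.888·3.380 − 0.90 − 1.38 = 0.721.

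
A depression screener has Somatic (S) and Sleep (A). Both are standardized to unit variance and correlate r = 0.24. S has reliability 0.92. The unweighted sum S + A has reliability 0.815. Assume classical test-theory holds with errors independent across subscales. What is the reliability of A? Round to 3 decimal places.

0.621

Var(S+A) = 2 + 2·0.24 = 2.480.
True-score variance = ρ_S + ρ_A + 2·0.24, so 0.815 = (0.92 + ρ_A + 0.48) / 2.480.
ρ_A = 0.815·2.480 − 0.92 − 0.48 = 0.621.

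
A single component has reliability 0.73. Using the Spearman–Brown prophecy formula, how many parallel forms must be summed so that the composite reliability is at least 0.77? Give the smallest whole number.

2

k ≥ ρ*(1−ρ₁)/(ρ₁(1−ρ*)) = 0.77·0.27 / (0.73·0.23) = 1.238.
Smallest integer k = 2.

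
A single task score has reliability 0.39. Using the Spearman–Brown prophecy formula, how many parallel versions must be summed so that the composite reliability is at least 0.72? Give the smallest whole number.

5

k ≥ ρ*(1−ρ₁)/(ρ₁(1−ρ*)) = 0.72·0.61 / (0.39·0.28) = 4.022.
Smallest integer k = 5.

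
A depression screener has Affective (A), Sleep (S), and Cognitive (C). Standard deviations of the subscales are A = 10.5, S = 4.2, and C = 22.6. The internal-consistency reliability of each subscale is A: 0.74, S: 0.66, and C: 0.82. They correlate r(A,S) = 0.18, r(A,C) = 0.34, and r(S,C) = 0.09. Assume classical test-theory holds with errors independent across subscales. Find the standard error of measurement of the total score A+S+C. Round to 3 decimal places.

11.252

Var(total) = 638.65 + 194.326 = 832.976.
True-score variance = 512.051 + 194.326 = 706.376, so reliability = 0.8480.
Error variance = 832.976 − 706.376 = 126.599; SEM = √126.599 = 11.252.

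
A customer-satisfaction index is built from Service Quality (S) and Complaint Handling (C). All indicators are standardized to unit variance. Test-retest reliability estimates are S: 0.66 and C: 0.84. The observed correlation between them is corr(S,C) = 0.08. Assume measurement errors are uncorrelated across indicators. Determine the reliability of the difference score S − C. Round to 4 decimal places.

0.7283

Var(S−C) = 1 + 1 − 2·0.08 = 2 − 0.16 = 1.84.
Because errors are independent across components, Cov(Tᵢ,Tⱼ) = Cov(Xᵢ,Xⱼ); the off-diagonal part of the true-score variance is the same as above.
True-score variance = [0.66 + 0.84] − 0.16 = 1.5 − 0.16 = 1.34.
Reliability = 1.34 / 1.84 = 0.7283.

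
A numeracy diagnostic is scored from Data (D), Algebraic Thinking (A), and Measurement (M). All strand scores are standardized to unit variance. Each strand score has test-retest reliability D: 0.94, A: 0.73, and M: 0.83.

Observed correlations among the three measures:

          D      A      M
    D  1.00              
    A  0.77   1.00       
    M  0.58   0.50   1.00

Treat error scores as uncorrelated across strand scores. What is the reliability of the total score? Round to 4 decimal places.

Var(D+A+M) = 3 + 2·[0.77 + 0.58 + 0.50] = 3 + 3.7 = 6.7.
Under uncorrelated errors the observed covariances equal the true-score covariances, so only the own-variance terms attenuate.
True-score variance = [0.94 + 0.73 + 0.83] + 3.7 = 2.5 + 3.7 = 6.2.
Reliability = 6.2 / 6.7 = 0.9254.

0.9254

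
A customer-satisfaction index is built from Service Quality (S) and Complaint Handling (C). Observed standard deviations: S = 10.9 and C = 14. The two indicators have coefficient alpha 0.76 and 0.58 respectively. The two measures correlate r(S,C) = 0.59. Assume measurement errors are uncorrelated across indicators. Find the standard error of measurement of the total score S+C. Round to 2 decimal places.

Var(total) = 314.81 + 180.068 = 494.878.
True-score variance = 203.976 + 180.068 = 384.044, so reliability = 0.7760.
Error variance = 494.878 − 384.044 = 110.834; SEM = √110.834 = 10.53.

10.53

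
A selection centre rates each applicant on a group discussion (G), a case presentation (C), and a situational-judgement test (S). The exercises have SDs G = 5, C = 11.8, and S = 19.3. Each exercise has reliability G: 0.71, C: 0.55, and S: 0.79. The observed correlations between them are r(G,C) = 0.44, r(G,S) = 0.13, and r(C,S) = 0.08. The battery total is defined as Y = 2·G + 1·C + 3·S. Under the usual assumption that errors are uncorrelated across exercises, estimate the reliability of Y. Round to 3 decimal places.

Var(Y) = 2²·5² + 11.8² + 3²·19.3² + 2·[2·5·11.8·0.44 + 6·5·19.3·0.13 + 3·11.8·19.3·0.08] = 3591.65 + 363.695 = 3955.35.
Under uncorrelated errors the observed covariances equal the true-score covariances, so only the own-variance terms attenuate.
True-score variance = [2²·5²·0.71 + 11.8²·0.55 + 3²·19.3²·0.79] + 363.695 = 2795.99 + 363.695 = 3159.68.
Reliability = 3159.68 / 3955.35 = 0.799.

0.799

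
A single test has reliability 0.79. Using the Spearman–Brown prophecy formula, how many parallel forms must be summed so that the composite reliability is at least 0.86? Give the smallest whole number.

2

k ≥ ρ*(1−ρ₁)/(ρ₁(1−ρ*)) = 0.86·0.21 / (0.79·0.14) = 1.633.
Smallest integer k = 2.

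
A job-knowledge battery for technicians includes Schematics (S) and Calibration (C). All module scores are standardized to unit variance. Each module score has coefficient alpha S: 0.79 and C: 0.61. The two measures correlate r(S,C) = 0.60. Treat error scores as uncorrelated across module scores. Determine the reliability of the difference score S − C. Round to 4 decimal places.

0.2500

Var(S−C) = 1 + 1 − 2·0.60 = 2 − 1.2 = 0.8.
Because errors are independent across components, Cov(Tᵢ,Tⱼ) = Cov(Xᵢ,Xⱼ); the off-diagonal part of the true-score variance is the same as above.
True-score variance = [0.79 + 0.61] − 1.2 = 1.4 − 1.2 = 0.2.
Reliability = 0.2 / 0.8 = 0.2500.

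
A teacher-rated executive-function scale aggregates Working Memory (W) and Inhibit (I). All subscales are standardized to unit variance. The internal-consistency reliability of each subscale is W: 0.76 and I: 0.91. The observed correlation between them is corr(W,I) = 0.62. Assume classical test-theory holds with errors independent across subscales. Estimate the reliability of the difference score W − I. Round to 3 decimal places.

Var(W−I) = 1 + 1 − 2·0.62 = 2 − 1.24 = 0.76.
Because errors are independent across components, Cov(Tᵢ,Tⱼ) = Cov(Xᵢ,Xⱼ); the off-diagonal part of the true-score variance is the same as above.
True-score variance = [0.76 + 0.91] − 1.24 = 1.67 − 1.24 = 0.43.
Reliability = 0.43 / 0.76 = 0.566.

0.566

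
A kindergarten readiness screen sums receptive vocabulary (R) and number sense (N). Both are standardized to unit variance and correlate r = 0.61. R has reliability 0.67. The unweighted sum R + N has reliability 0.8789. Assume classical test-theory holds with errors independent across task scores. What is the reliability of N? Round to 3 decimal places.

Var(R+N) = 2 + 2·0.61 = 3.220.
True-score variance = ρ_R + ρ_N + 2·0.61, so 0.8789 = (0.67 + ρ_N + 1.22) / 3.220.
ρ_N = 0.8789·3.220 − 0.67 − 1.22 = 0.940.

0.940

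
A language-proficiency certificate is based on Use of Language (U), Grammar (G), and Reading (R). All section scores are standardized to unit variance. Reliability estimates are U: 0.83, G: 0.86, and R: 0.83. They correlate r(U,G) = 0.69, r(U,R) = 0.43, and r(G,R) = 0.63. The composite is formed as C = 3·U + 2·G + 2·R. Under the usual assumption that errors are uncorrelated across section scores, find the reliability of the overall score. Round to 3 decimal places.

0.922

Var(C) = 3² + 2² + 2² + 2·[6·0.69 + 6·0.43 + 4·0.63] = 17 + 18.48 = 35.48.
With uncorrelated errors the cross-covariances are all true-score covariance, so they carry over unchanged; only the diagonal terms shrink to ρᵢσᵢ².
True-score variance = [3²·0.83 + 2²·0.86 + 2²·0.83] + 18.48 = 14.23 + 18.48 = 32.71.
Reliability = 32.71 / 35.48 = 0.922.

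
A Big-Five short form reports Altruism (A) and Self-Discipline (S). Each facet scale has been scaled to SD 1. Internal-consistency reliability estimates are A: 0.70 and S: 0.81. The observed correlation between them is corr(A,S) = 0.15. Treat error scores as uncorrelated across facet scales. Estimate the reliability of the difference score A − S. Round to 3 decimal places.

Var(A−S) = 1 + 1 − 2·0.15 = 2 − 0.3 = 1.7.
Under uncorrelated errors the observed covariances equal the true-score covariances, so only the own-variance terms attenuate.
True-score variance = [0.70 + 0.81] − 0.3 = 1.51 − 0.3 = 1.21.
Reliability = 1.21 / 1.7 = 0.712.

0.712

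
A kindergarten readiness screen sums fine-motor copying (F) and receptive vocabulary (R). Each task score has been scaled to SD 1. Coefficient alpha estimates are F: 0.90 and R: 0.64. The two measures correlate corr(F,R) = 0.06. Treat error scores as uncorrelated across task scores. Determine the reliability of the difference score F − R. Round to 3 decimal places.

Var(F−R) = 1 + 1 − 2·0.06 = 2 − 0.12 = 1.88.
Under uncorrelated errors the observed covariances equal the true-score covariances, so only the own-variance terms attenuate.
True-score variance = [0.90 + 0.64] − 0.12 = 1.54 − 0.12 = 1.42.
Reliability = 1.42 / 1.88 = 0.755.

0.755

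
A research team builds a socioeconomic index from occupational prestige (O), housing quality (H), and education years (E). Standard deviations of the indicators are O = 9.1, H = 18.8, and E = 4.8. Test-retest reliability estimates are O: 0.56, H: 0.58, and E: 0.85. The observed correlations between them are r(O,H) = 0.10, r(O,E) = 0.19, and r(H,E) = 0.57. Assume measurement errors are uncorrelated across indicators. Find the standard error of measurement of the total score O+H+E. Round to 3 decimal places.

13.724

Var(total) = 459.29 + 153.688 = 612.978.
True-score variance = 270.953 + 153.688 = 424.641, so reliability = 0.6928.
Error variance = 612.978 − 424.641 = 188.337; SEM = √188.337 = 13.724.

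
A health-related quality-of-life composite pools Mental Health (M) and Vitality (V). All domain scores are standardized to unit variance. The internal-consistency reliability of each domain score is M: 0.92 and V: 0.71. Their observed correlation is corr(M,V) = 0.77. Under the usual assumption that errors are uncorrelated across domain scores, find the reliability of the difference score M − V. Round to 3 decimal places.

Var(M−V) = 1 + 1 − 2·0.77 = 2 − 1.54 = 0.46.
Because errors are independent across components, Cov(Tᵢ,Tⱼ) = Cov(Xᵢ,Xⱼ); the off-diagonal part of the true-score variance is the same as above.
True-score variance = [0.92 + 0.71] − 1.54 = 1.63 − 1.54 = 0.09.
Reliability = 0.09 / 0.46 = 0.196.

0.196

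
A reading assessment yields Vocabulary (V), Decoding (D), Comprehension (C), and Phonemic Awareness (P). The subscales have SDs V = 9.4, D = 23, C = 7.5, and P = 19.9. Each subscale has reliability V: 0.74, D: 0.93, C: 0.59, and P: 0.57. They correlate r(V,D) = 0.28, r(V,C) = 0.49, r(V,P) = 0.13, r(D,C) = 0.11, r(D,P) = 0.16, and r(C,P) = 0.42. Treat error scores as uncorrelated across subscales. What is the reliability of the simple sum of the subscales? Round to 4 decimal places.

Var(V+D+C+P) = 9.4² + 23² + 7.5² + 19.9² + 2·[9.4·23·0.28 + 9.4·7.5·0.49 + 9.4·19.9·0.13 + 23·7.5·0.11 + 23·19.9·0.16 + 7.5·19.9·0.42] = 1069.62 + 548.582 = 1618.2.
Under uncorrelated errors the observed covariances equal the true-score covariances, so only the own-variance terms attenuate.
True-score variance = [9.4²·0.74 + 23²·0.93 + 7.5²·0.59 + 19.9²·0.57] + 548.582 = 816.27 + 548.582 = 1364.85.
Reliability = 1364.85 / 1618.2 = 0.8434.

0.8434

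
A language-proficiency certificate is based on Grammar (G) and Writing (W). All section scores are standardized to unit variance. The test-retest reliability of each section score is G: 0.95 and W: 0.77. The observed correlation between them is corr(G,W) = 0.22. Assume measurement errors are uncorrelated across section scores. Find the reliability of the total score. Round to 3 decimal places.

0.885

Var(G+W) = 2 + 2·[0.22] = 2 + 0.44 = 2.44.
Because errors are independent across components, Cov(Tᵢ,Tⱼ) = Cov(Xᵢ,Xⱼ); the off-diagonal part of the true-score variance is the same as above.
True-score variance = [0.95 + 0.77] + 0.44 = 1.72 + 0.44 = 2.16.
Reliability = 2.16 / 2.44 = 0.885.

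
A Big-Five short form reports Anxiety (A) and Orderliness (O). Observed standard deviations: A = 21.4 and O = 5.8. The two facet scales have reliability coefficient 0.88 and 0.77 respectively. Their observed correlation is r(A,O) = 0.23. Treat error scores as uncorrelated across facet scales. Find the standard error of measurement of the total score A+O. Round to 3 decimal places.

Var(total) = 491.6 + 57.0952 = 548.695.
True-score variance = 428.908 + 57.0952 = 486.003, so reliability = 0.8857.
Error variance = 548.695 − 486.003 = 62.6924; SEM = √62.6924 = 7.918.

7.918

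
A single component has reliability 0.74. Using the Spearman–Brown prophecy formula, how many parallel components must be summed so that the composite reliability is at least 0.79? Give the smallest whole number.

k ≥ ρ*(1−ρ₁)/(ρ₁(1−ρ*)) = 0.79·0.26 / (0.74·0.21) = 1.322.
Smallest integer k = 2.

2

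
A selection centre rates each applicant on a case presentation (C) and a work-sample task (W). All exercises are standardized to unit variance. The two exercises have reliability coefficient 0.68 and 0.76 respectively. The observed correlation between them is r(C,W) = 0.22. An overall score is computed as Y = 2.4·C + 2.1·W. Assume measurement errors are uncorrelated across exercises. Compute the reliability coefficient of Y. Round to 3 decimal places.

Var(Y) = 2.4² + 2.1² + 2·[5.04·0.22] = 10.17 + 2.2176 = 12.3876.
Because errors are independent across components, Cov(Tᵢ,Tⱼ) = Cov(Xᵢ,Xⱼ); the off-diagonal part of the true-score variance is the same as above.
True-score variance = [2.4²·0.68 + 2.1²·0.76] + 2.2176 = 7.2684 + 2.2176 = 9.486.
Reliability = 9.486 / 12.3876 = 0.766.

0.766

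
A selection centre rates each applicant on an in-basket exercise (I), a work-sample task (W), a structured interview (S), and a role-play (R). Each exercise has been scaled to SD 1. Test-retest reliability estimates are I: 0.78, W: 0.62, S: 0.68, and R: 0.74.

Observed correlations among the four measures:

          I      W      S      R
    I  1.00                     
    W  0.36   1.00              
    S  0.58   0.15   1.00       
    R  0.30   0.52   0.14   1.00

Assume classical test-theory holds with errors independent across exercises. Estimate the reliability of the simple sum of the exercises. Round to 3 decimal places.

Var(I+W+S+R) = 4 + 2·[0.36 + 0.58 + 0.30 + 0.15 + 0.52 + 0.14] = 4 + 4.1 = 8.1.
With uncorrelated errors the cross-covariances are all true-score covariance, so they carry over unchanged; only the diagonal terms shrink to ρᵢσᵢ².
True-score variance = [0.78 + 0.62 + 0.68 + 0.74] + 4.1 = 2.82 + 4.1 = 6.92.
Reliability = 6.92 / 8.1 = 0.854.

0.854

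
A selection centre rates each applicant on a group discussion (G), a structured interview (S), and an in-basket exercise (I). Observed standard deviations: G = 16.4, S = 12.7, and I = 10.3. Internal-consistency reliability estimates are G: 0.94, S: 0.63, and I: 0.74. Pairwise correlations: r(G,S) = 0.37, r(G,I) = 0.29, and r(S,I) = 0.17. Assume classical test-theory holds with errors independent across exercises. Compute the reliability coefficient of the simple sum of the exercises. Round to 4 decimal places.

Var(G+S+I) = 16.4² + 12.7² + 10.3² + 2·[16.4·12.7·0.37 + 16.4·10.3·0.29 + 12.7·10.3·0.17] = 536.34 + 296.576 = 832.916.
Because errors are independent across components, Cov(Tᵢ,Tⱼ) = Cov(Xᵢ,Xⱼ); the off-diagonal part of the true-score variance is the same as above.
True-score variance = [16.4²·0.94 + 12.7²·0.63 + 10.3²·0.74] + 296.576 = 432.942 + 296.576 = 729.518.
Reliability = 729.518 / 832.916 = 0.8759.

0.8759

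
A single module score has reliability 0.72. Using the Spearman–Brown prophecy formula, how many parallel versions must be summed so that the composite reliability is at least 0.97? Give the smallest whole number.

13

k ≥ ρ*(1−ρ₁)/(ρ₁(1−ρ*)) = 0.97·0.28 / (0.72·0.03) = 12.574.
Smallest integer k = 13.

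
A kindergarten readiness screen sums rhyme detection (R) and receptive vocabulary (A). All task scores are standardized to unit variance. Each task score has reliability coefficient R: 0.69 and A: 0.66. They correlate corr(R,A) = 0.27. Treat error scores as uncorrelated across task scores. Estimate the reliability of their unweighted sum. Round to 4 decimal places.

Var(R+A) = 2 + 2·[0.27] = 2 + 0.54 = 2.54.
Under uncorrelated errors the observed covariances equal the true-score covariances, so only the own-variance terms attenuate.
True-score variance = [0.69 + 0.66] + 0.54 = 1.35 + 0.54 = 1.89.
Reliability = 1.89 / 2.54 = 0.7441.

0.7441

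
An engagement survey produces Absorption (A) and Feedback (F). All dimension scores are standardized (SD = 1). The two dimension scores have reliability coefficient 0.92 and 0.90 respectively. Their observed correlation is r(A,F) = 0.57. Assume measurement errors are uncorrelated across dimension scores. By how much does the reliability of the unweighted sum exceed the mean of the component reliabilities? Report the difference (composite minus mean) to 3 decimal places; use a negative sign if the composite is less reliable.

Var(sum) = 2 + 1.14 = 3.14; true-score variance = 1.82 + 1.14 = 2.96; composite reliability = 0.9427.
Mean component reliability = 0.9100.
Difference = 0.9427 − 0.9100 = 0.033.

0.033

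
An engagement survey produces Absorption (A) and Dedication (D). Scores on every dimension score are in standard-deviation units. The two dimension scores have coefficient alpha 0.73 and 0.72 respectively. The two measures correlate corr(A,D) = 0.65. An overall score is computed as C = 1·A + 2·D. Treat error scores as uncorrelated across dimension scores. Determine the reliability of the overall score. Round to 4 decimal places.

Var(C) = 1 + 2² + 2·[2·0.65] = 5 + 2.6 = 7.6.
Under uncorrelated errors the observed covariances equal the true-score covariances, so only the own-variance terms attenuate.
True-score variance = [0.73 + 2²·0.72] + 2.6 = 3.61 + 2.6 = 6.21.
Reliability = 6.21 / 7.6 = 0.8171.

0.8171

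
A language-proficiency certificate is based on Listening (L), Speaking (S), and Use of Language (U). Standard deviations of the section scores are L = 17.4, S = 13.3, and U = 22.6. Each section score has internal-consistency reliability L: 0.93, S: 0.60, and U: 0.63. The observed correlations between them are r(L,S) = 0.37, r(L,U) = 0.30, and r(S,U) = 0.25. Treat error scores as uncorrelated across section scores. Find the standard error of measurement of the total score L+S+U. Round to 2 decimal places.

16.76

Var(total) = 990.41 + 557.485 = 1547.89.
True-score variance = 709.48 + 557.485 = 1266.96, so reliability = 0.8185.
Error variance = 1547.89 − 1266.96 = 280.93; SEM = √280.93 = 16.76.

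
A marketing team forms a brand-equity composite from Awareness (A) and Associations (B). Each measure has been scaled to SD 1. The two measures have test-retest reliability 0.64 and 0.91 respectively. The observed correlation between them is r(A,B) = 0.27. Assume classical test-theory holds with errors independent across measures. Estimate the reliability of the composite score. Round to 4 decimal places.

0.8228

Var(A+B) = 2 + 2·[0.27] = 2 + 0.54 = 2.54.
With uncorrelated errors the cross-covariances are all true-score covariance, so they carry over unchanged; only the diagonal terms shrink to ρᵢσᵢ².
True-score variance = [0.64 + 0.91] + 0.54 = 1.55 + 0.54 = 2.09.
Reliability = 2.09 / 2.54 = 0.8228.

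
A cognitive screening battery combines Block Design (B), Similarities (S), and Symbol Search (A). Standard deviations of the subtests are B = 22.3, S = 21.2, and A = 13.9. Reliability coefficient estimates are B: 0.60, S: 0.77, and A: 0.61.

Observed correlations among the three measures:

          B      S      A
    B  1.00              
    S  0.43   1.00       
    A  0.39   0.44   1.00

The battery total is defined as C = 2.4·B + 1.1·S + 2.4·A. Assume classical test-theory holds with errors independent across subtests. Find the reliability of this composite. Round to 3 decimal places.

0.778

Var(C) = 2.4²·22.3² + 1.1²·21.2² + 2.4²·13.9² + 2·[2.64·22.3·21.2·0.43 + 5.76·22.3·13.9·0.39 + 2.64·21.2·13.9·0.44] = 4521.1 + 3150.59 = 7671.69.
Under uncorrelated errors the observed covariances equal the true-score covariances, so only the own-variance terms attenuate.
True-score variance = [2.4²·22.3²·0.60 + 1.1²·21.2²·0.77 + 2.4²·13.9²·0.61] + 3150.59 = 2816.24 + 3150.59 = 5966.83.
Reliability = 5966.83 / 7671.69 = 0.778.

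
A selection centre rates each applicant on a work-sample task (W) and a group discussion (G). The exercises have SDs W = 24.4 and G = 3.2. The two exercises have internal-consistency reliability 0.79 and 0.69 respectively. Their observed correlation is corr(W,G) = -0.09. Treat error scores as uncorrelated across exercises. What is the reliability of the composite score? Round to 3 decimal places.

Var(W+G) = 24.4² + 3.2² + 2·[24.4·3.2·(-0.09)] = 605.6 − 14.0544 = 591.546.
Because errors are independent across components, Cov(Tᵢ,Tⱼ) = Cov(Xᵢ,Xⱼ); the off-diagonal part of the true-score variance is the same as above.
True-score variance = [24.4²·0.79 + 3.2²·0.69] − 14.0544 = 477.4 − 14.0544 = 463.346.
Reliability = 463.346 / 591.546 = 0.783.

0.783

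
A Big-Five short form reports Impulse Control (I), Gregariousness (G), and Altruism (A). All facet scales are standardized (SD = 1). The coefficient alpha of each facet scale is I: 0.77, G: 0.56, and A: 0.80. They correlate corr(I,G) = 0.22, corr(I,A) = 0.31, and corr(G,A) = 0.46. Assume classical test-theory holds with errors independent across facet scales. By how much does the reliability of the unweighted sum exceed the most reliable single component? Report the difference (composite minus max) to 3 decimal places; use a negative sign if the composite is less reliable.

0.025

Var(sum) = 3 + 1.98 = 4.98; true-score variance = 2.13 + 1.98 = 4.11; composite reliability = 0.8253.
Max component reliability = 0.8000.
Difference = 0.8253 − 0.8000 = 0.025.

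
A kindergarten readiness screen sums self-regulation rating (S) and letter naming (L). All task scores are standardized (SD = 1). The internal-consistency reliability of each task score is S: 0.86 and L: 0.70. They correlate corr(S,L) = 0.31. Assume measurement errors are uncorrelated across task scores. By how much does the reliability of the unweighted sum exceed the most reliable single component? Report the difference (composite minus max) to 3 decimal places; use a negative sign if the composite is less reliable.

Var(sum) = 2 + 0.62 = 2.62; true-score variance = 1.56 + 0.62 = 2.18; composite reliability = 0.8321.
Max component reliability = 0.8600.
Difference = 0.8321 − 0.8600 = -0.028.

-0.028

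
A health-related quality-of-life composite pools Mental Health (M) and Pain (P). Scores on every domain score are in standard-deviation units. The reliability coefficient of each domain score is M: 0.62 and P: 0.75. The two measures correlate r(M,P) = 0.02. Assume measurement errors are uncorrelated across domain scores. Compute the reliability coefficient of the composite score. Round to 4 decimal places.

Var(M+P) = 2 + 2·[0.02] = 2 + 0.04 = 2.04.
With uncorrelated errors the cross-covariances are all true-score covariance, so they carry over unchanged; only the diagonal terms shrink to ρᵢσᵢ².
True-score variance = [0.62 + 0.75] + 0.04 = 1.37 + 0.04 = 1.41.
Reliability = 1.41 / 2.04 = 0.6912.

0.6912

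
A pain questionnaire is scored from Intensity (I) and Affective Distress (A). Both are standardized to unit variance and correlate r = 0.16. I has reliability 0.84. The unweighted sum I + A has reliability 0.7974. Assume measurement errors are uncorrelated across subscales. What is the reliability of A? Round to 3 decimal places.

0.690

Var(I+A) = 2 + 2·0.16 = 2.320.
True-score variance = ρ_I + ρ_A + 2·0.16, so 0.7974 = (0.84 + ρ_A + 0.32) / 2.320.
ρ_A = 0.7974·2.320 − 0.84 − 0.32 = 0.690.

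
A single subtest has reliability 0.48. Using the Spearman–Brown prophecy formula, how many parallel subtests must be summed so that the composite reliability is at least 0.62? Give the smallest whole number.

2

k ≥ ρ*(1−ρ₁)/(ρ₁(1−ρ*)) = 0.62·0.52 / (0.48·0.38) = 1.768.
Smallest integer k = 2.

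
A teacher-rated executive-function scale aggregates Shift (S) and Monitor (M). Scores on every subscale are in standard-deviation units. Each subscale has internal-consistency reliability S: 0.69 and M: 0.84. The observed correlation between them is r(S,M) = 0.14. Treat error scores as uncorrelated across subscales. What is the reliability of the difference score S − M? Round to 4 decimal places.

0.7267

Var(S−M) = 1 + 1 − 2·0.14 = 2 − 0.28 = 1.72.
With uncorrelated errors the cross-covariances are all true-score covariance, so they carry over unchanged; only the diagonal terms shrink to ρᵢσᵢ².
True-score variance = [0.69 + 0.84] − 0.28 = 1.53 − 0.28 = 1.25.
Reliability = 1.25 / 1.72 = 0.7267.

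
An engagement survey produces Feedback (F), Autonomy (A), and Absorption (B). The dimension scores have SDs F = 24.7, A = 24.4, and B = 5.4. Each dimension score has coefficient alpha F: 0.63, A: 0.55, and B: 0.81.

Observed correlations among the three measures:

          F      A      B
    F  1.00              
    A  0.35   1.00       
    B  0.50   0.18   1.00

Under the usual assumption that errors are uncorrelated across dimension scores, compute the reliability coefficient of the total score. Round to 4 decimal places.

Var(F+A+B) = 24.7² + 24.4² + 5.4² + 2·[24.7·24.4·0.35 + 24.7·5.4·0.50 + 24.4·5.4·0.18] = 1234.61 + 602.69 = 1837.3.
With uncorrelated errors the cross-covariances are all true-score covariance, so they carry over unchanged; only the diagonal terms shrink to ρᵢσᵢ².
True-score variance = [24.7²·0.63 + 24.4²·0.55 + 5.4²·0.81] + 602.69 = 735.424 + 602.69 = 1338.11.
Reliability = 1338.11 / 1837.3 = 0.7283.

0.7283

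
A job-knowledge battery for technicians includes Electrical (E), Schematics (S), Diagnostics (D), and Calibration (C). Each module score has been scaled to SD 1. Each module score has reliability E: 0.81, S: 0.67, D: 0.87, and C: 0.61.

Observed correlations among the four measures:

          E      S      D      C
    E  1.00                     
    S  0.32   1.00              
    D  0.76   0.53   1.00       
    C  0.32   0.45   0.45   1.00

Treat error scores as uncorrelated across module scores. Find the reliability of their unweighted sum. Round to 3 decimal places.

0.892

Var(E+S+D+C) = 4 + 2·[0.32 + 0.76 + 0.32 + 0.53 + 0.45 + 0.45] = 4 + 5.66 = 9.66.
With uncorrelated errors the cross-covariances are all true-score covariance, so they carry over unchanged; only the diagonal terms shrink to ρᵢσᵢ².
True-score variance = [0.81 + 0.67 + 0.87 + 0.61] + 5.66 = 2.96 + 5.66 = 8.62.
Reliability = 8.62 / 9.66 = 0.892.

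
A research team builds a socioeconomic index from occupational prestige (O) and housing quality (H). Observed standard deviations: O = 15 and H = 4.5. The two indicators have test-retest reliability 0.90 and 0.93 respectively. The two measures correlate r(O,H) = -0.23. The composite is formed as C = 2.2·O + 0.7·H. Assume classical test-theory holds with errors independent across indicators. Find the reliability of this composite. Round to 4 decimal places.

Var(C) = 2.2²·15² + 0.7²·4.5² + 2·[1.54·15·4.5·(-0.23)] = 1098.92 − 47.817 = 1051.11.
Under uncorrelated errors the observed covariances equal the true-score covariances, so only the own-variance terms attenuate.
True-score variance = [2.2²·15²·0.90 + 0.7²·4.5²·0.93] − 47.817 = 989.328 − 47.817 = 941.511.
Reliability = 941.511 / 1051.11 = 0.8957.

0.8957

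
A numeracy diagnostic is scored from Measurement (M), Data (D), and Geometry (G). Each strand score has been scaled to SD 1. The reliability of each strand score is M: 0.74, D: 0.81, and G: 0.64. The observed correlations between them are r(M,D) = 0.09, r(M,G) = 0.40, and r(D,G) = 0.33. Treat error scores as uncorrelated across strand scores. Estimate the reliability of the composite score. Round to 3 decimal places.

Var(M+D+G) = 3 + 2·[0.09 + 0.40 + 0.33] = 3 + 1.64 = 4.64.
Under uncorrelated errors the observed covariances equal the true-score covariances, so only the own-variance terms attenuate.
True-score variance = [0.74 + 0.81 + 0.64] + 1.64 = 2.19 + 1.64 = 3.83.
Reliability = 3.83 / 4.64 = 0.825.

0.825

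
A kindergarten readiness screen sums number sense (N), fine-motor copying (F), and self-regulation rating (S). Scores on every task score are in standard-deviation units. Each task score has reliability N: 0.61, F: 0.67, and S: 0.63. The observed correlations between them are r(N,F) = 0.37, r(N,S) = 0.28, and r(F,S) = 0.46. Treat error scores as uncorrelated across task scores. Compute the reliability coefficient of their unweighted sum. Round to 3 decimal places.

Var(N+F+S) = 3 + 2·[0.37 + 0.28 + 0.46] = 3 + 2.22 = 5.22.
Because errors are independent across components, Cov(Tᵢ,Tⱼ) = Cov(Xᵢ,Xⱼ); the off-diagonal part of the true-score variance is the same as above.
True-score variance = [0.61 + 0.67 + 0.63] + 2.22 = 1.91 + 2.22 = 4.13.
Reliability = 4.13 / 5.22 = 0.791.

0.791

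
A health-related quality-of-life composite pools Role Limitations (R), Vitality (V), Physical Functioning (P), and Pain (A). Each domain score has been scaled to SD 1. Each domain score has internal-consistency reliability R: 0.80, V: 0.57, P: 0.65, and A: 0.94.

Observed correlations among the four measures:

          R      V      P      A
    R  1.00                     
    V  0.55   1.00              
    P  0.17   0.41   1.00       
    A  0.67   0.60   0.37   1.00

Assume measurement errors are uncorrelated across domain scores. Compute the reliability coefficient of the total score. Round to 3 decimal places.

Var(R+V+P+A) = 4 + 2·[0.55 + 0.17 + 0.67 + 0.41 + 0.60 + 0.37] = 4 + 5.54 = 9.54.
With uncorrelated errors the cross-covariances are all true-score covariance, so they carry over unchanged; only the diagonal terms shrink to ρᵢσᵢ².
True-score variance = [0.80 + 0.57 + 0.65 + 0.94] + 5.54 = 2.96 + 5.54 = 8.5.
Reliability = 8.5 / 9.54 = 0.891.

0.891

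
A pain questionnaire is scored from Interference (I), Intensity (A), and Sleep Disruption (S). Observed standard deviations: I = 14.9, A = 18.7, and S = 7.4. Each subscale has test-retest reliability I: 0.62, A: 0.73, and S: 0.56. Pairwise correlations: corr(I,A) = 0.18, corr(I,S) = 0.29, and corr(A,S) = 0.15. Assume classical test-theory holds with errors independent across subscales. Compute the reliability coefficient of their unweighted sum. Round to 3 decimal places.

Var(I+A+S) = 14.9² + 18.7² + 7.4² + 2·[14.9·18.7·0.18 + 14.9·7.4·0.29 + 18.7·7.4·0.15] = 626.46 + 205.772 = 832.232.
Under uncorrelated errors the observed covariances equal the true-score covariances, so only the own-variance terms attenuate.
True-score variance = [14.9²·0.62 + 18.7²·0.73 + 7.4²·0.56] + 205.772 = 423.586 + 205.772 = 629.357.
Reliability = 629.357 / 832.232 = 0.756.

0.756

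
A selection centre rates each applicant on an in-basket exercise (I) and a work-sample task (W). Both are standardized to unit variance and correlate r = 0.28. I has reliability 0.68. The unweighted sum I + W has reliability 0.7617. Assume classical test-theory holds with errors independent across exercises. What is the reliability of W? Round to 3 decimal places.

Var(I+W) = 2 + 2·0.28 = 2.560.
True-score variance = ρ_I + ρ_W + 2·0.28, so 0.7617 = (0.68 + ρ_W + 0.56) / 2.560.
ρ_W = 0.7617·2.560 − 0.68 − 0.56 = 0.710.

0.710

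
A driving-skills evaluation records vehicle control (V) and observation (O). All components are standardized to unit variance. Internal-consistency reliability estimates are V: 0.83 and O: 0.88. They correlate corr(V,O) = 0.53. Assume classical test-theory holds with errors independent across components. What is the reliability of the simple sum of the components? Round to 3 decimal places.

Var(V+O) = 2 + 2·[0.53] = 2 + 1.06 = 3.06.
Under uncorrelated errors the observed covariances equal the true-score covariances, so only the own-variance terms attenuate.
True-score variance = [0.83 + 0.88] + 1.06 = 1.71 + 1.06 = 2.77.
Reliability = 2.77 / 3.06 = 0.905.

0.905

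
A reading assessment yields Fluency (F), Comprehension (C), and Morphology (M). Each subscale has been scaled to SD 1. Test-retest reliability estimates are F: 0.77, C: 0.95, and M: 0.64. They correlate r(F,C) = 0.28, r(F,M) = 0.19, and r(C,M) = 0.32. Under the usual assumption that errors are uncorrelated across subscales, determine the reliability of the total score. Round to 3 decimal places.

Var(F+C+M) = 3 + 2·[0.28 + 0.19 + 0.32] = 3 + 1.58 = 4.58.
With uncorrelated errors the cross-covariances are all true-score covariance, so they carry over unchanged; only the diagonal terms shrink to ρᵢσᵢ².
True-score variance = [0.77 + 0.95 + 0.64] + 1.58 = 2.36 + 1.58 = 3.94.
Reliability = 3.94 / 4.58 = 0.860.

0.860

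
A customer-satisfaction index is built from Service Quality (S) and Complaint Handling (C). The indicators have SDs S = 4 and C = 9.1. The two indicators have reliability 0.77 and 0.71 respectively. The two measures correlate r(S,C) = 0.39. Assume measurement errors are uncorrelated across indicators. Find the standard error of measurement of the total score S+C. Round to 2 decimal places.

5.26

Var(total) = 98.81 + 28.392 = 127.202.
True-score variance = 71.1151 + 28.392 = 99.5071, so reliability = 0.7823.
Error variance = 127.202 − 99.5071 = 27.6949; SEM = √27.6949 = 5.26.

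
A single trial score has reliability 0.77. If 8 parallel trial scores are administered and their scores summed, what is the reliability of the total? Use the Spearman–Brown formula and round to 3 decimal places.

0.964

ρ_k = kρ / (1 + (k−1)ρ) = 8·0.77 / (1 + 7·0.77) = 6.160 / 6.390 = 0.964.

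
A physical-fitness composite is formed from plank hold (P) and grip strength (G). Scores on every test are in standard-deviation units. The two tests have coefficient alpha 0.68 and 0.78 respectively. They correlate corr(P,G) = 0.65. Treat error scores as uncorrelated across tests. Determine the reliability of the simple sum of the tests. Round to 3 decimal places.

0.836

Var(P+G) = 2 + 2·[0.65] = 2 + 1.3 = 3.3.
Because errors are independent across components, Cov(Tᵢ,Tⱼ) = Cov(Xᵢ,Xⱼ); the off-diagonal part of the true-score variance is the same as above.
True-score variance = [0.68 + 0.78] + 1.3 = 1.46 + 1.3 = 2.76.
Reliability = 2.76 / 3.3 = 0.836.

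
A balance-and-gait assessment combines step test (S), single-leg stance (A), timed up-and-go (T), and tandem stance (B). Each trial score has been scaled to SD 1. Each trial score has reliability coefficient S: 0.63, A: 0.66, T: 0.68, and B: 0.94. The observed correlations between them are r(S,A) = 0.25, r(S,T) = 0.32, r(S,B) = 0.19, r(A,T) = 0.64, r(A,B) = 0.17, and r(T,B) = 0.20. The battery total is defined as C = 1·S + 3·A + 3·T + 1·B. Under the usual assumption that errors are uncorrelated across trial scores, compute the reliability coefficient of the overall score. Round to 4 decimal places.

Var(C) = 1 + 3² + 3² + 1 + 2·[3·0.25 + 3·0.32 + 0.19 + 9·0.64 + 3·0.17 + 3·0.20] = 20 + 17.54 = 37.54.
Under uncorrelated errors the observed covariances equal the true-score covariances, so only the own-variance terms attenuate.
True-score variance = [0.63 + 3²·0.66 + 3²·0.68 + 0.94] + 17.54 = 13.63 + 17.54 = 31.17.
Reliability = 31.17 / 37.54 = 0.8303.

0.8303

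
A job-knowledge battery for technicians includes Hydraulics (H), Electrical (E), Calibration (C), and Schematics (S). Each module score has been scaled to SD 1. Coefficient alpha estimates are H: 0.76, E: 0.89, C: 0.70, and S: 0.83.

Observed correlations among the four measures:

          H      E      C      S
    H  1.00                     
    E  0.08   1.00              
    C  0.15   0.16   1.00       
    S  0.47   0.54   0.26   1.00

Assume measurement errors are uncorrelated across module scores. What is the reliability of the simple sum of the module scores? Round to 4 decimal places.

Var(H+E+C+S) = 4 + 2·[0.08 + 0.15 + 0.47 + 0.16 + 0.54 + 0.26] = 4 + 3.32 = 7.32.
Under uncorrelated errors the observed covariances equal the true-score covariances, so only the own-variance terms attenuate.
True-score variance = [0.76 + 0.89 + 0.70 + 0.83] + 3.32 = 3.18 + 3.32 = 6.5.
Reliability = 6.5 / 7.32 = 0.8880.

0.8880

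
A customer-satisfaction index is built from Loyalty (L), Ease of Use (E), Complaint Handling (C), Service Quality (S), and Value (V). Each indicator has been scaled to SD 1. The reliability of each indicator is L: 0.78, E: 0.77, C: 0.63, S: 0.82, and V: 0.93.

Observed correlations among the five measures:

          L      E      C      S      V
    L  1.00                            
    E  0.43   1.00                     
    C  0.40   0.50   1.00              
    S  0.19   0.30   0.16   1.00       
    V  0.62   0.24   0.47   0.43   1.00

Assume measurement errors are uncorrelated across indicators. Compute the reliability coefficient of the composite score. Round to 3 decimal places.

0.914

Var(L+E+C+S+V) = 5 + 2·[0.43 + 0.40 + 0.19 + 0.62 + 0.50 + 0.30 + 0.24 + 0.16 + 0.47 + 0.43] = 5 + 7.48 = 12.48.
Under uncorrelated errors the observed covariances equal the true-score covariances, so only the own-variance terms attenuate.
True-score variance = [0.78 + 0.77 + 0.63 + 0.82 + 0.93] + 7.48 = 3.93 + 7.48 = 11.41.
Reliability = 11.41 / 12.48 = 0.914.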